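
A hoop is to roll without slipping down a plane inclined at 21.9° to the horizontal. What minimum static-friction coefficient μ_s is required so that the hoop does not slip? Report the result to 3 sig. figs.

μ_min ≈ 0.201

With I = MR², the ratio k = I/(MR²) is 1.
Translational: Mg sinθ − f = Ma. Rotational about the CM: fR = Iα = kMRa, so f = kMa.
These give a = g sinθ/(1+k) and the required friction f = kMg sinθ/(1+k).
The normal force is N = Mg cosθ, so μ_min = f/N = k tanθ/(1+k).
μ_min = 1 × tan21.9° / 2 ≈ 0.201.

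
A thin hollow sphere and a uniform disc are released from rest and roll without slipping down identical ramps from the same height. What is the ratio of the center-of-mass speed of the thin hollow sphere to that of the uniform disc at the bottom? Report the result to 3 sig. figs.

Each satisfies Mgh = ½(1+k)Mv² with k = I/(MR²), so v ∝ 1/√(1+k).
For the thin hollow sphere k = 2/3; for the uniform disc k = 0.5.
v₁/v₂ = √((1+k₂)/(1+k₁)) = √(1.5/1.667) ≈ 0.949.

v_ratio ≈ 0.949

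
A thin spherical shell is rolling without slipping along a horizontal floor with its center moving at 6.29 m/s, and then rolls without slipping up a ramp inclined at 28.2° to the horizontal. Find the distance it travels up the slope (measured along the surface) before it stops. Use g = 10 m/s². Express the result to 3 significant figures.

d ≈ 6.98 m

The moment of inertia is (2/3)MR², giving k ≡ I/(MR²) = 2/3.
Rolling without slipping gives ω = v/R, so the total kinetic energy is ½Mv² + ½Iω² = ½(1+k)Mv² = (5/6)Mv².
Setting this equal to Mgh gives the vertical rise h = (1+k)v₀²/(2g) = 1.667×6.29²/(2×10) = 3.297 m.
Along the incline, d = h/sinθ = 3.297/sin28.2° ≈ 6.98 m.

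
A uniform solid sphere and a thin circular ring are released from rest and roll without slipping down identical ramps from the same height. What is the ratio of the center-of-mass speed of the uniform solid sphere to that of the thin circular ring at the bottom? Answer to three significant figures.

Each satisfies Mgh = ½(1+k)Mv² with k = I/(MR²), so v ∝ 1/√(1+k).
For the uniform solid sphere k = 0.4; for the thin circular ring k = 1.
v₁/v₂ = √((1+k₂)/(1+k₁)) = √(2/1.4) ≈ 1.20.

v_ratio ≈ 1.20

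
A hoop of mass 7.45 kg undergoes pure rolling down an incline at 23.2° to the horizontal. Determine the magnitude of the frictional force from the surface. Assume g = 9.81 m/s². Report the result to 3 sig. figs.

The moment of inertia is MR², giving k ≡ I/(MR²) = 1.
Along the incline Mg sinθ − f = Ma, and torque about the center fR = Iα = kMR²(a/R) gives f = kMa.
Combining, a = g sinθ/(1+k) and f = kMa = kMg sinθ/(1+k).
f = 1 × 7.45 × 9.81 × sin23.2° / 2 ≈ 14.4 N.

f ≈ 14.4 N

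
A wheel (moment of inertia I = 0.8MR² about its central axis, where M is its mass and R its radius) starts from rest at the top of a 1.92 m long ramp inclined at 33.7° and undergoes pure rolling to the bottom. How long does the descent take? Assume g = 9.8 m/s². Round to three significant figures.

t ≈ 1.13 s

For this body I = 0.8MR², i.e. k = I/(MR²) = 0.8.
Translational: Mg sinθ − f = Ma. Rotational about the CM: fR = Iα = kMRa, so f = kMa.
Hence a = g sinθ/(1+k) = 9.8×sin33.7°/1.8 = 3.021 m/s².
With constant a from rest, t = √(2L/a) = √(2·1.92/3.021) ≈ 1.13 s.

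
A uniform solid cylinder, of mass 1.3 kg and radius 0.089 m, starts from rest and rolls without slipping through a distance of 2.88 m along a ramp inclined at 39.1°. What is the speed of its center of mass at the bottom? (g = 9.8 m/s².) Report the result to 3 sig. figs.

v ≈ 4.87 m/s

Here I = (1/2)MR², so the shape factor k = I/(MR²) = 0.5.
Since it rolls without slipping, ω = v/R and KE = ½Mv² + ½Iω² = ½(1+k)Mv² = (3/4)Mv².
The vertical drop is h = L sinθ = 2.88 × sin39.1° = 1.816 m.
Setting Mgh = (3/4)Mv² gives v = √(2gh/(1+k)) = √(2·9.8·1.816/1.5) ≈ 4.87 m/s.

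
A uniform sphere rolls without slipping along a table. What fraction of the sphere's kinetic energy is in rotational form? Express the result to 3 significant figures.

For this body I = (2/5)MR², i.e. k = I/(MR²) = 0.4.
With ω = v/R, KE_trans = ½Mv² and KE_rot = ½Iω² = ½kMv², so KE_total = ½(1+k)Mv².
The rotational fraction is therefore k/(1+k) = 0.4/1.4 ≈ 0.286.

fraction ≈ 0.286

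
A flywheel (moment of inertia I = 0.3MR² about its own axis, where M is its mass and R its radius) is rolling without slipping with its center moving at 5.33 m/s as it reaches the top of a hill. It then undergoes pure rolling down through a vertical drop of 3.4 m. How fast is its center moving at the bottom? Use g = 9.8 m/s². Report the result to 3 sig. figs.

The moment of inertia is 0.3MR², giving k ≡ I/(MR²) = 0.3.
Pure rolling means v = ωR; then KE = ½Mv² + ½I(v/R)² = ½(1+k)Mv² = (13/20)Mv².
Conserving energy between top and bottom: (13/20)Mv² = (13/20)Mv₀² + Mgh, hence v² = v₀² + 2gh/(1+k).
v = √(5.33² + 2×9.8×3.4/1.3) = √79.67 ≈ 8.93 m/s.

v ≈ 8.93 m/s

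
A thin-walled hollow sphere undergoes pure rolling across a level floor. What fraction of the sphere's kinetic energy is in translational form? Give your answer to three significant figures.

fraction ≈ 0.600

For this body I = (2/3)MR², i.e. k = I/(MR²) = 2/3.
Since ω = v/R, the translational part is ½Mv² and the rotational part is ½I(v/R)² = ½kMv²; the total is ½(1+k)Mv².
The translational fraction is therefore 1/(1+k) = 1/1.667 ≈ 0.600.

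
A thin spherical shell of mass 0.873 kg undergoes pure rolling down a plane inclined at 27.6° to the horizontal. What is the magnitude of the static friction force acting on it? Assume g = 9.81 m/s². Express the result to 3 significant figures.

f ≈ 1.59 N

With I = (2/3)MR², the ratio k = I/(MR²) is 2/3.
Along the incline Mg sinθ − f = Ma, and torque about the center fR = Iα = kMR²(a/R) gives f = kMa.
Combining, a = g sinθ/(1+k) and f = kMa = kMg sinθ/(1+k).
f = (2/3) × 0.873 × 9.81 × sin27.6° / 1.667 ≈ 1.59 N.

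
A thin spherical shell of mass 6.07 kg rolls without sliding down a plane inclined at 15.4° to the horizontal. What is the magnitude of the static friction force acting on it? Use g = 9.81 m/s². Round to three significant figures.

f ≈ 6.33 N

For this body I = (2/3)MR², i.e. k = I/(MR²) = 2/3.
Translational: Mg sinθ − f = Ma. Rotational about the CM: fR = Iα = kMRa, so f = kMa.
Combining, a = g sinθ/(1+k) and f = kMa = kMg sinθ/(1+k).
f = (2/3) × 6.07 × 9.81 × sin15.4° / 1.667 ≈ 6.33 N.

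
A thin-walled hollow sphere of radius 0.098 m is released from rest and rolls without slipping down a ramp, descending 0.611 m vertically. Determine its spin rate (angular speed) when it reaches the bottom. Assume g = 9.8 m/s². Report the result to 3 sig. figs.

ω ≈ 27.4 rad/s

For this body I = (2/3)MR², i.e. k = I/(MR²) = 2/3.
Since it rolls without slipping, ω = v/R and KE = ½Mv² + ½Iω² = ½(1+k)Mv² = (5/6)Mv².
Energy conservation Mgh = ½(1+k)Mv² gives v = √(2gh/(1+k)) = √(2 × 9.8 × 0.611 / 1.667) = 2.681 m/s.
The angular speed follows from ω = v/R = 2.681/0.098 ≈ 27.4 rad/s.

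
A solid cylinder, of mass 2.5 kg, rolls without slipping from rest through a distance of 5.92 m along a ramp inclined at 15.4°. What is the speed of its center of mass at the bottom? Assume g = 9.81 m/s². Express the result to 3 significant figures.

v ≈ 4.53 m/s

With I = (1/2)MR², the ratio k = I/(MR²) is 0.5.
Rolling without slipping gives ω = v/R, so the total kinetic energy is ½Mv² + ½Iω² = ½(1+k)Mv² = (3/4)Mv².
The vertical drop is h = L sinθ = 5.92 × sin15.4° = 1.572 m.
Setting Mgh = (3/4)Mv² gives v = √(2gh/(1+k)) = √(2·9.81·1.572/1.5) ≈ 4.53 m/s.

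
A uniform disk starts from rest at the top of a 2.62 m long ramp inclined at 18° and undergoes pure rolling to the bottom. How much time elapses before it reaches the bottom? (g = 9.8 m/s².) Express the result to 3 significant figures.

The moment of inertia is (1/2)MR², giving k ≡ I/(MR²) = 0.5.
Newton's second law down the slope: Mg sinθ − f = Ma. The torque equation fR = Iα (with α = a/R) gives f = kMa.
Hence a = g sinθ/(1+k) = 9.8×sin18°/1.5 = 2.019 m/s².
With constant a from rest, t = √(2L/a) = √(2·2.62/2.019) ≈ 1.61 s.

t ≈ 1.61 s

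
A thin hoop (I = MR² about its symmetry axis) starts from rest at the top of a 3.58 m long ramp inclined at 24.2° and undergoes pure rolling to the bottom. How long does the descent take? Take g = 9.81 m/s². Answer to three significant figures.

t ≈ 1.89 s

For this body I = MR², i.e. k = I/(MR²) = 1.
Translational: Mg sinθ − f = Ma. Rotational about the CM: fR = Iα = kMRa, so f = kMa.
Hence a = g sinθ/(1+k) = 9.81×sin24.2°/2 = 2.011 m/s².
With constant a from rest, t = √(2L/a) = √(2·3.58/2.011) ≈ 1.89 s.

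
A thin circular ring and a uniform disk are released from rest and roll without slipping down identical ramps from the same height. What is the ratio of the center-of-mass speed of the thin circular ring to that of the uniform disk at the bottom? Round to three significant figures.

v_ratio ≈ 0.866

Each satisfies Mgh = ½(1+k)Mv² with k = I/(MR²), so v ∝ 1/√(1+k).
For the thin circular ring k = 1; for the uniform disk k = 0.5.
v₁/v₂ = √((1+k₂)/(1+k₁)) = √(1.5/2) ≈ 0.866.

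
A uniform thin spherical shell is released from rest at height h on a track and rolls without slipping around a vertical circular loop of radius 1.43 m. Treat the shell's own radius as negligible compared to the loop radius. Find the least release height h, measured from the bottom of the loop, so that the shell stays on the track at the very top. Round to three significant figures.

For this body I = (2/3)MR², i.e. k = I/(MR²) = 2/3.
At the top of the loop, the minimum-contact condition is Mg = Mv_top²/r, so v_top² = gr.
With ω = v/R, the kinetic energy at speed v is ½(1+k)Mv² = (5/6)Mv².
Energy conservation from release (height h) to the top (height 2r): Mgh = Mg(2r) + (5/6)M·gr.
Thus h_min = 2r + (1+k)r/2 = r(2 + 1.667/2) = 1.43 × 2.833 ≈ 4.05 m.

h_min ≈ 4.05 m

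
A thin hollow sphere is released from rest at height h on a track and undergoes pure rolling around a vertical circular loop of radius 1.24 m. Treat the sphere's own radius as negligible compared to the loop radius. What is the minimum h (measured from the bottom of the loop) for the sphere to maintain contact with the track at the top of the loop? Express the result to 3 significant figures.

For this body I = (2/3)MR², i.e. k = I/(MR²) = 2/3.
At the top, contact is just lost when gravity alone supplies the centripetal force: Mg = Mv_top²/r, i.e. v_top² = gr.
With ω = v/R, the kinetic energy at speed v is ½(1+k)Mv² = (5/6)Mv².
Energy conservation from release (height h) to the top (height 2r): Mgh = Mg(2r) + (5/6)M·gr.
Thus h_min = 2r + (1+k)r/2 = r(2 + 1.667/2) = 1.24 × 2.833 ≈ 3.51 m.

h_min ≈ 3.51 m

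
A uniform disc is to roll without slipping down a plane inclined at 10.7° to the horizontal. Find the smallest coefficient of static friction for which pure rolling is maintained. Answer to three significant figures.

μ_min ≈ 0.0630

With I = (1/2)MR², the ratio k = I/(MR²) is 0.5.
Along the incline Mg sinθ − f = Ma, and torque about the center fR = Iα = kMR²(a/R) gives f = kMa.
These give a = g sinθ/(1+k) and the required friction f = kMg sinθ/(1+k).
The normal force is N = Mg cosθ, so μ_min = f/N = k tanθ/(1+k).
μ_min = 0.5 × tan10.7° / 1.5 ≈ 0.0630.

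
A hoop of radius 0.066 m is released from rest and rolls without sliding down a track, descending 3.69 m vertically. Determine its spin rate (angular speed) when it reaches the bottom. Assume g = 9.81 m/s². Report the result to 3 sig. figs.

ω ≈ 91.2 rad/s

The moment of inertia is MR², giving k ≡ I/(MR²) = 1.
Rolling without slipping gives ω = v/R, so the total kinetic energy is ½Mv² + ½Iω² = ½(1+k)Mv² = Mv².
Energy conservation Mgh = ½(1+k)Mv² gives v = √(2gh/(1+k)) = √(2 × 9.81 × 3.69 / 2) = 6.017 m/s.
Then ω = v/R = 6.017 / 0.066 ≈ 91.2 rad/s.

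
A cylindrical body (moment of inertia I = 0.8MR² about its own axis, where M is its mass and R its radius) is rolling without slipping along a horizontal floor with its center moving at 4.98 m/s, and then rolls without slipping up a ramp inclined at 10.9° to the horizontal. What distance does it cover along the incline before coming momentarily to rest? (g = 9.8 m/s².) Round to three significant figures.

The moment of inertia is 0.8MR², giving k ≡ I/(MR²) = 0.8.
Since it rolls without slipping, ω = v/R and KE = ½Mv² + ½Iω² = ½(1+k)Mv² = (9/10)Mv².
Setting this equal to Mgh gives the vertical rise h = (1+k)v₀²/(2g) = 1.8×4.98²/(2×9.8) = 2.278 m.
The distance along the slope is d = h/sinθ = 2.278/sin10.9° ≈ 12.0 m.

d ≈ 12.0 m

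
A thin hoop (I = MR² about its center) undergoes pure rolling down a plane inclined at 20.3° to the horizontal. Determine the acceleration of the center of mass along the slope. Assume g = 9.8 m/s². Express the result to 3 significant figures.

a ≈ 1.70 m/s²

For this body I = MR², i.e. k = I/(MR²) = 1.
Along the incline Mg sinθ − f = Ma, and torque about the center fR = Iα = kMR²(a/R) gives f = kMa.
Eliminating f: Mg sinθ = (1+k)Ma, so a = g sinθ/(1+k) = 9.8 × sin20.3° / 2 ≈ 1.70 m/s².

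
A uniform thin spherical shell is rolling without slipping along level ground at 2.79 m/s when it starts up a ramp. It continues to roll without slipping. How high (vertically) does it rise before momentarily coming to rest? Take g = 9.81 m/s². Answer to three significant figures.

The moment of inertia is (2/3)MR², giving k ≡ I/(MR²) = 2/3.
Since it rolls without slipping, ω = v/R and KE = ½Mv² + ½Iω² = ½(1+k)Mv² = (5/6)Mv².
All of this converts to potential energy at the highest point: (5/6)Mv₀² = Mgh.
Thus h = (1+k)v₀²/(2g) = 1.667 × 2.79² / (2 × 9.81) ≈ 0.661 m.

h ≈ 0.661 m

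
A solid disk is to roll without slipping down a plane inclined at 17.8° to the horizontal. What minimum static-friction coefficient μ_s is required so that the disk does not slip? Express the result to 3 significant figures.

With I = (1/2)MR², the ratio k = I/(MR²) is 0.5.
Translational: Mg sinθ − f = Ma. Rotational about the CM: fR = Iα = kMRa, so f = kMa.
These give a = g sinθ/(1+k) and the required friction f = kMg sinθ/(1+k).
With N = Mg cosθ, the no-slip condition f ≤ μN gives μ_min = f/N = k tanθ/(1+k).
μ_min = 0.5 × tan17.8° / 1.5 ≈ 0.107.

μ_min ≈ 0.107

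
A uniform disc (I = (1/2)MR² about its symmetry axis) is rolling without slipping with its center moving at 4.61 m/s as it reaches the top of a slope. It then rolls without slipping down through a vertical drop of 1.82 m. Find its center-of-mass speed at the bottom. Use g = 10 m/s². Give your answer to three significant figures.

With I = (1/2)MR², the ratio k = I/(MR²) is 0.5.
Pure rolling means v = ωR; then KE = ½Mv² + ½I(v/R)² = ½(1+k)Mv² = (3/4)Mv².
Conserving energy between top and bottom: (3/4)Mv² = (3/4)Mv₀² + Mgh, hence v² = v₀² + 2gh/(1+k).
v = √(4.61² + 2×10×1.82/1.5) = √45.52 ≈ 6.75 m/s.

v ≈ 6.75 m/s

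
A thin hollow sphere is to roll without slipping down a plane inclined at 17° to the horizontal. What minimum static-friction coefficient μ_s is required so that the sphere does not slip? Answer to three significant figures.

μ_min ≈ 0.122

Here I = (2/3)MR², so the shape factor k = I/(MR²) = 2/3.
Translational: Mg sinθ − f = Ma. Rotational about the CM: fR = Iα = kMRa, so f = kMa.
These give a = g sinθ/(1+k) and the required friction f = kMg sinθ/(1+k).
With N = Mg cosθ, the no-slip condition f ≤ μN gives μ_min = f/N = k tanθ/(1+k).
μ_min = (2/3) × tan17° / 1.667 ≈ 0.122.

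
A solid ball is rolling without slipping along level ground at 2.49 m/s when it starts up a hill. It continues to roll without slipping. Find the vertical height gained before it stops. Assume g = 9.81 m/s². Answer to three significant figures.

With I = (2/5)MR², the ratio k = I/(MR²) is 0.4.
Pure rolling means v = ωR; then KE = ½Mv² + ½I(v/R)² = ½(1+k)Mv² = (7/10)Mv².
All of this converts to potential energy at the highest point: (7/10)Mv₀² = Mgh.
Thus h = (1+k)v₀²/(2g) = 1.4 × 2.49² / (2 × 9.81) ≈ 0.442 m.

h ≈ 0.442 m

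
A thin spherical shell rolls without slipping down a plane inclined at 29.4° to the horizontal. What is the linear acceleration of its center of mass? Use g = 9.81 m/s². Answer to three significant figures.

a ≈ 2.89 m/s²

The moment of inertia is (2/3)MR², giving k ≡ I/(MR²) = 2/3.
Translational: Mg sinθ − f = Ma. Rotational about the CM: fR = Iα = kMRa, so f = kMa.
Eliminating f: Mg sinθ = (1+k)Ma, so a = g sinθ/(1+k) = 9.81 × sin29.4° / 1.667 ≈ 2.89 m/s².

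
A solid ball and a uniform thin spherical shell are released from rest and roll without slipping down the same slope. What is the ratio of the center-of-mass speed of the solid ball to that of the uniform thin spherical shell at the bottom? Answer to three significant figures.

Each satisfies Mgh = ½(1+k)Mv² with k = I/(MR²), so v ∝ 1/√(1+k).
For the solid ball k = 0.4; for the uniform thin spherical shell k = 2/3.
v₁/v₂ = √((1+k₂)/(1+k₁)) = √(1.667/1.4) ≈ 1.09.

v_ratio ≈ 1.09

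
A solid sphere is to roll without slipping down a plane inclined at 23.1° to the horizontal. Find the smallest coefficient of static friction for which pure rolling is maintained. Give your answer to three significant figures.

μ_min ≈ 0.122

With I = (2/5)MR², the ratio k = I/(MR²) is 0.4.
Along the incline Mg sinθ − f = Ma, and torque about the center fR = Iα = kMR²(a/R) gives f = kMa.
These give a = g sinθ/(1+k) and the required friction f = kMg sinθ/(1+k).
The normal force is N = Mg cosθ, so μ_min = f/N = k tanθ/(1+k).
μ_min = 0.4 × tan23.1° / 1.4 ≈ 0.122.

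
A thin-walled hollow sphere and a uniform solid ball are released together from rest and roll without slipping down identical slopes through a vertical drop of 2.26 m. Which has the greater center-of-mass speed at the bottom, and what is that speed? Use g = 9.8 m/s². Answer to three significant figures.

For rolling without slipping, Mgh = ½(1+k)Mv² where k = I/(MR²), so v = √(2gh/(1+k)).
Thin-walled hollow sphere: k = 2/3, giving v = √(2×9.8×2.26/1.667) = 5.155 m/s.
Uniform solid ball: k = 0.4, giving v = √(2×9.8×2.26/1.4) = 5.625 m/s.
The smaller k wins: the uniform solid ball, at ≈ 5.62 m/s.

the uniform solid ball, at v ≈ 5.62 m/s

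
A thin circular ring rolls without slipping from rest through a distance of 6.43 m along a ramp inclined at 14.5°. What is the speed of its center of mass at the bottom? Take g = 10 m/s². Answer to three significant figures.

v ≈ 4.01 m/s

Here I = MR², so the shape factor k = I/(MR²) = 1.
Rolling without slipping gives ω = v/R, so the total kinetic energy is ½Mv² + ½Iω² = ½(1+k)Mv² = Mv².
The vertical drop is h = L sinθ = 6.43 × sin14.5° = 1.61 m.
Energy conservation: Mgh = Mv², so v = √(2gh/(1+k)) = √(2 × 10 × 1.61 / 2) ≈ 4.01 m/s.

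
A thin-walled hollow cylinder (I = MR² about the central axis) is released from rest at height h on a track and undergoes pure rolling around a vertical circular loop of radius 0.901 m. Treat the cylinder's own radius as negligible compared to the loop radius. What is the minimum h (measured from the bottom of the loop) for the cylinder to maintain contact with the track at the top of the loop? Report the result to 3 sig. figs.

The moment of inertia is MR², giving k ≡ I/(MR²) = 1.
At the top, contact is just lost when gravity alone supplies the centripetal force: Mg = Mv_top²/r, i.e. v_top² = gr.
With ω = v/R, the kinetic energy at speed v is ½(1+k)Mv² = Mv².
Energy conservation from release (height h) to the top (height 2r): Mgh = Mg(2r) + M·gr.
Thus h_min = 2r + (1+k)r/2 = r(2 + 2/2) = 0.901 × 3 ≈ 2.70 m.

h_min ≈ 2.70 m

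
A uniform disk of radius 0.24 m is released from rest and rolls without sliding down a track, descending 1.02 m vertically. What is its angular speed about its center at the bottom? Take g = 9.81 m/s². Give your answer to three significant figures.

ω ≈ 15.2 rad/s

With I = (1/2)MR², the ratio k = I/(MR²) is 0.5.
The rolling condition ω = v/R makes the rotational term ½I(v/R)² = ½kMv², so KE_total = ½(1+k)Mv² = (3/4)Mv².
Energy conservation Mgh = ½(1+k)Mv² gives v = √(2gh/(1+k)) = √(2 × 9.81 × 1.02 / 1.5) = 3.653 m/s.
Then ω = v/R = 3.653 / 0.24 ≈ 15.2 rad/s.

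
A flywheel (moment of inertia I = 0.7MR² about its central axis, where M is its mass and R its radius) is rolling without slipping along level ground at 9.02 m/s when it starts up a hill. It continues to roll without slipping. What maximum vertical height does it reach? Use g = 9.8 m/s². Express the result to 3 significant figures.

h ≈ 7.06 m

For this body I = 0.7MR², i.e. k = I/(MR²) = 0.7.
Since it rolls without slipping, ω = v/R and KE = ½Mv² + ½Iω² = ½(1+k)Mv² = (17/20)Mv².
At the top the kinetic energy is zero, so (17/20)Mv₀² = Mgh.
Thus h = (1+k)v₀²/(2g) = 1.7 × 9.02² / (2 × 9.8) ≈ 7.06 m.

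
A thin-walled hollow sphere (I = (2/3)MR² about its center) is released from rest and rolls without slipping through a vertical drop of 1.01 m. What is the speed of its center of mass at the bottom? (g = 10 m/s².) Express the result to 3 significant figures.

With I = (2/3)MR², the ratio k = I/(MR²) is 2/3.
Pure rolling means v = ωR; then KE = ½Mv² + ½I(v/R)² = ½(1+k)Mv² = (5/6)Mv².
Energy conservation: Mgh = (5/6)Mv², so v = √(2gh/(1+k)) = √(2 × 10 × 1.01 / 1.667) ≈ 3.48 m/s.

v ≈ 3.48 m/s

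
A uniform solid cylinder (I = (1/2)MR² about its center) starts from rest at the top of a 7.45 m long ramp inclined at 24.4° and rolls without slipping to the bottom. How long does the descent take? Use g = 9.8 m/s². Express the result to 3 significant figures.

For this body I = (1/2)MR², i.e. k = I/(MR²) = 0.5.
Translational: Mg sinθ − f = Ma. Rotational about the CM: fR = Iα = kMRa, so f = kMa.
Hence a = g sinθ/(1+k) = 9.8×sin24.4°/1.5 = 2.699 m/s².
With constant a from rest, t = √(2L/a) = √(2·7.45/2.699) ≈ 2.35 s.

t ≈ 2.35 s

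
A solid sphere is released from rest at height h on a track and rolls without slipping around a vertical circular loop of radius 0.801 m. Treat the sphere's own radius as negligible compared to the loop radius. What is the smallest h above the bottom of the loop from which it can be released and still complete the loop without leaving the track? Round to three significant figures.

h_min ≈ 2.16 m

With I = (2/5)MR², the ratio k = I/(MR²) is 0.4.
At the top, contact is just lost when gravity alone supplies the centripetal force: Mg = Mv_top²/r, i.e. v_top² = gr.
With ω = v/R, the kinetic energy at speed v is ½(1+k)Mv² = (7/10)Mv².
Energy conservation from release (height h) to the top (height 2r): Mgh = Mg(2r) + (7/10)M·gr.
Thus h_min = 2r + (1+k)r/2 = r(2 + 1.4/2) = 0.801 × 2.7 ≈ 2.16 m.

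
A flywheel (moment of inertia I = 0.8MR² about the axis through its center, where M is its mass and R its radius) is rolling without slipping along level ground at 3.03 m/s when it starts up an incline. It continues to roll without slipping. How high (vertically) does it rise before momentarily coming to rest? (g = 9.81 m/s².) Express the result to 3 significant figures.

Here I = 0.8MR², so the shape factor k = I/(MR²) = 0.8.
Rolling without slipping gives ω = v/R, so the total kinetic energy is ½Mv² + ½Iω² = ½(1+k)Mv² = (9/10)Mv².
At the top the kinetic energy is zero, so (9/10)Mv₀² = Mgh.
Thus h = (1+k)v₀²/(2g) = 1.8 × 3.03² / (2 × 9.81) ≈ 0.842 m.

h ≈ 0.842 m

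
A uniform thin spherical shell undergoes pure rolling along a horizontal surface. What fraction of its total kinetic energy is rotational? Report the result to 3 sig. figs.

fraction ≈ 0.400

Here I = (2/3)MR², so the shape factor k = I/(MR²) = 2/3.
With ω = v/R, KE_trans = ½Mv² and KE_rot = ½Iω² = ½kMv², so KE_total = ½(1+k)Mv².
The rotational fraction is therefore k/(1+k) = (2/3)/1.667 ≈ 0.400.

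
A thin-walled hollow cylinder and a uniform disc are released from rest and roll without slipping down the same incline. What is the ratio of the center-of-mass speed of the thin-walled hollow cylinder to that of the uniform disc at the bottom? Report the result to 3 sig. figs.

Each satisfies Mgh = ½(1+k)Mv² with k = I/(MR²), so v ∝ 1/√(1+k).
For the thin-walled hollow cylinder k = 1; for the uniform disc k = 0.5.
v₁/v₂ = √((1+k₂)/(1+k₁)) = √(1.5/2) ≈ 0.866.

v_ratio ≈ 0.866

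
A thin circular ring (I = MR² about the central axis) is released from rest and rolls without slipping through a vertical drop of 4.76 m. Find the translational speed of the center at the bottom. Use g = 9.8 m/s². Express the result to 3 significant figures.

v ≈ 6.83 m/s

Here I = MR², so the shape factor k = I/(MR²) = 1.
Rolling without slipping gives ω = v/R, so the total kinetic energy is ½Mv² + ½Iω² = ½(1+k)Mv² = Mv².
Energy conservation: Mgh = Mv², so v = √(2gh/(1+k)) = √(2 × 9.8 × 4.76 / 2) ≈ 6.83 m/s.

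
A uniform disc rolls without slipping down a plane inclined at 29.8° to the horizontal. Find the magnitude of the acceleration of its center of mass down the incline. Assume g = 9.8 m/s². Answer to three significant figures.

With I = (1/2)MR², the ratio k = I/(MR²) is 0.5.
Newton's second law down the slope: Mg sinθ − f = Ma. The torque equation fR = Iα (with α = a/R) gives f = kMa.
Eliminating f: Mg sinθ = (1+k)Ma, so a = g sinθ/(1+k) = 9.8 × sin29.8° / 1.5 ≈ 3.25 m/s².

a ≈ 3.25 m/s²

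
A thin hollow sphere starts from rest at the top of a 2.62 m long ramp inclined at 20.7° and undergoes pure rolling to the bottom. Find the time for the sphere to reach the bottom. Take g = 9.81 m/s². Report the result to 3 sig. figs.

t ≈ 1.59 s

Here I = (2/3)MR², so the shape factor k = I/(MR²) = 2/3.
Along the incline Mg sinθ − f = Ma, and torque about the center fR = Iα = kMR²(a/R) gives f = kMa.
Hence a = g sinθ/(1+k) = 9.81×sin20.7°/1.667 = 2.081 m/s².
Starting from rest, L = ½at², so t = √(2L/a) = √(2×2.62/2.081) ≈ 1.59 s.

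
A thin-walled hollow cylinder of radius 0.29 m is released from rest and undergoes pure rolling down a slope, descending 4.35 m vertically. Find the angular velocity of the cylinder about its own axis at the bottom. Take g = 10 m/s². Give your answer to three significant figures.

ω ≈ 22.7 rad/s

The moment of inertia is MR², giving k ≡ I/(MR²) = 1.
Rolling without slipping gives ω = v/R, so the total kinetic energy is ½Mv² + ½Iω² = ½(1+k)Mv² = Mv².
Energy conservation Mgh = ½(1+k)Mv² gives v = √(2gh/(1+k)) = √(2 × 10 × 4.35 / 2) = 6.595 m/s.
Then ω = v/R = 6.595 / 0.29 ≈ 22.7 rad/s.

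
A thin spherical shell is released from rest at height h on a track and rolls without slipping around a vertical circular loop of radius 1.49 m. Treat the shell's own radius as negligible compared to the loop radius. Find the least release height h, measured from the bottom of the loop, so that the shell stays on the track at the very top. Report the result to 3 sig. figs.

h_min ≈ 4.22 m

Here I = (2/3)MR², so the shape factor k = I/(MR²) = 2/3.
At the top of the loop, the minimum-contact condition is Mg = Mv_top²/r, so v_top² = gr.
With ω = v/R, the kinetic energy at speed v is ½(1+k)Mv² = (5/6)Mv².
Energy conservation from release (height h) to the top (height 2r): Mgh = Mg(2r) + (5/6)M·gr.
Thus h_min = 2r + (1+k)r/2 = r(2 + 1.667/2) = 1.49 × 2.833 ≈ 4.22 m.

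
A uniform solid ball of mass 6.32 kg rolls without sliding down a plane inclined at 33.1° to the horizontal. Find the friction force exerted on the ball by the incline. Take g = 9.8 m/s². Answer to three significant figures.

f ≈ 9.66 N

With I = (2/5)MR², the ratio k = I/(MR²) is 0.4.
Newton's second law down the slope: Mg sinθ − f = Ma. The torque equation fR = Iα (with α = a/R) gives f = kMa.
Combining, a = g sinθ/(1+k) and f = kMa = kMg sinθ/(1+k).
f = 0.4 × 6.32 × 9.8 × sin33.1° / 1.4 ≈ 9.66 N.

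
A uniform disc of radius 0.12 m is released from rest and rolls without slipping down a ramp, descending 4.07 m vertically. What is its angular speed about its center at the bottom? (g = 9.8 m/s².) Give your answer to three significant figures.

ω ≈ 60.8 rad/s

With I = (1/2)MR², the ratio k = I/(MR²) is 0.5.
Since it rolls without slipping, ω = v/R and KE = ½Mv² + ½Iω² = ½(1+k)Mv² = (3/4)Mv².
Energy conservation Mgh = ½(1+k)Mv² gives v = √(2gh/(1+k)) = √(2 × 9.8 × 4.07 / 1.5) = 7.293 m/s.
Then ω = v/R = 7.293 / 0.12 ≈ 60.8 rad/s.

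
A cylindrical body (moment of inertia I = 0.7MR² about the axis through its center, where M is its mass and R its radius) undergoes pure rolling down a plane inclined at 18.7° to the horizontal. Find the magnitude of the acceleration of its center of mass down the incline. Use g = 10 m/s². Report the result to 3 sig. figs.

a ≈ 1.89 m/s²

For this body I = 0.7MR², i.e. k = I/(MR²) = 0.7.
Translational: Mg sinθ − f = Ma. Rotational about the CM: fR = Iα = kMRa, so f = kMa.
Eliminating f: Mg sinθ = (1+k)Ma, so a = g sinθ/(1+k) = 10 × sin18.7° / 1.7 ≈ 1.89 m/s².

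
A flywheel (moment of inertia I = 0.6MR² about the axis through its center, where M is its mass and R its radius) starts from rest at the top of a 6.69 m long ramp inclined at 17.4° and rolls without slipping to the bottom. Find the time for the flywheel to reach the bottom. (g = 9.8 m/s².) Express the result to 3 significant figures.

t ≈ 2.70 s

The moment of inertia is 0.6MR², giving k ≡ I/(MR²) = 0.6.
Newton's second law down the slope: Mg sinθ − f = Ma. The torque equation fR = Iα (with α = a/R) gives f = kMa.
Hence a = g sinθ/(1+k) = 9.8×sin17.4°/1.6 = 1.832 m/s².
Starting from rest, L = ½at², so t = √(2L/a) = √(2×6.69/1.832) ≈ 2.70 s.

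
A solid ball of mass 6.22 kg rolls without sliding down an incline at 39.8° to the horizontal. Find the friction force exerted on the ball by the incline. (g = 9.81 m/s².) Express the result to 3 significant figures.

For this body I = (2/5)MR², i.e. k = I/(MR²) = 0.4.
Newton's second law down the slope: Mg sinθ − f = Ma. The torque equation fR = Iα (with α = a/R) gives f = kMa.
Combining, a = g sinθ/(1+k) and f = kMa = kMg sinθ/(1+k).
f = 0.4 × 6.22 × 9.81 × sin39.8° / 1.4 ≈ 11.2 N.

f ≈ 11.2 N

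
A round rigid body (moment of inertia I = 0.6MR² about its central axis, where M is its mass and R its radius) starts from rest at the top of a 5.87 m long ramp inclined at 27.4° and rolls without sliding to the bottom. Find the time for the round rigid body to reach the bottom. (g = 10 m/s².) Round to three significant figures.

The moment of inertia is 0.6MR², giving k ≡ I/(MR²) = 0.6.
Translational: Mg sinθ − f = Ma. Rotational about the CM: fR = Iα = kMRa, so f = kMa.
Hence a = g sinθ/(1+k) = 10×sin27.4°/1.6 = 2.876 m/s².
With constant a from rest, t = √(2L/a) = √(2·5.87/2.876) ≈ 2.02 s.

t ≈ 2.02 s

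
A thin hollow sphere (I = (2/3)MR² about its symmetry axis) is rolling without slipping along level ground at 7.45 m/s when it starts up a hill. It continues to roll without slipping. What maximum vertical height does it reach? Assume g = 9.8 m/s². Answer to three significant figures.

h ≈ 4.72 m

For this body I = (2/3)MR², i.e. k = I/(MR²) = 2/3.
Since it rolls without slipping, ω = v/R and KE = ½Mv² + ½Iω² = ½(1+k)Mv² = (5/6)Mv².
All of this converts to potential energy at the highest point: (5/6)Mv₀² = Mgh.
Thus h = (1+k)v₀²/(2g) = 1.667 × 7.45² / (2 × 9.8) ≈ 4.72 m.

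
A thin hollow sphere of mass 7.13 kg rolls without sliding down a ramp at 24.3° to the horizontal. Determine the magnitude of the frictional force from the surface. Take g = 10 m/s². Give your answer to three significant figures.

Here I = (2/3)MR², so the shape factor k = I/(MR²) = 2/3.
Newton's second law down the slope: Mg sinθ − f = Ma. The torque equation fR = Iα (with α = a/R) gives f = kMa.
Combining, a = g sinθ/(1+k) and f = kMa = kMg sinθ/(1+k).
f = (2/3) × 7.13 × 10 × sin24.3° / 1.667 ≈ 11.7 N.

f ≈ 11.7 N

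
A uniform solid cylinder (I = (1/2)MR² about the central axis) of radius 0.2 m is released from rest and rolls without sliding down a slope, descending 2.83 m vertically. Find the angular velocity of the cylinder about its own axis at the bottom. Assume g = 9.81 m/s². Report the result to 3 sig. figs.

For this body I = (1/2)MR², i.e. k = I/(MR²) = 0.5.
Pure rolling means v = ωR; then KE = ½Mv² + ½I(v/R)² = ½(1+k)Mv² = (3/4)Mv².
Energy conservation Mgh = ½(1+k)Mv² gives v = √(2gh/(1+k)) = √(2 × 9.81 × 2.83 / 1.5) = 6.084 m/s.
Then ω = v/R = 6.084 / 0.2 ≈ 30.4 rad/s.

ω ≈ 30.4 rad/s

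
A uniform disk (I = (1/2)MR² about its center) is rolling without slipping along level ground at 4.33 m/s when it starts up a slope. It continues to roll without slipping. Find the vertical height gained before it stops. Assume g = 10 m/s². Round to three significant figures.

Here I = (1/2)MR², so the shape factor k = I/(MR²) = 0.5.
Rolling without slipping gives ω = v/R, so the total kinetic energy is ½Mv² + ½Iω² = ½(1+k)Mv² = (3/4)Mv².
At the top the kinetic energy is zero, so (3/4)Mv₀² = Mgh.
Thus h = (1+k)v₀²/(2g) = 1.5 × 4.33² / (2 × 10) ≈ 1.41 m.

h ≈ 1.41 m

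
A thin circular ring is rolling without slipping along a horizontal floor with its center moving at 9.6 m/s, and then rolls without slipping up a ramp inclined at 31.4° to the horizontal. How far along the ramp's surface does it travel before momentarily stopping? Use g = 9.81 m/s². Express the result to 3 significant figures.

For this body I = MR², i.e. k = I/(MR²) = 1.
Rolling without slipping gives ω = v/R, so the total kinetic energy is ½Mv² + ½Iω² = ½(1+k)Mv² = Mv².
Setting this equal to Mgh gives the vertical rise h = (1+k)v₀²/(2g) = 2×9.6²/(2×9.81) = 9.394 m.
Along the incline, d = h/sinθ = 9.394/sin31.4° ≈ 18.0 m.

d ≈ 18.0 m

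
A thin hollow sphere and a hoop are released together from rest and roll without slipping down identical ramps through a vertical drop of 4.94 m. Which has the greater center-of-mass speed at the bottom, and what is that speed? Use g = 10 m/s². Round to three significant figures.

For rolling without slipping, Mgh = ½(1+k)Mv² where k = I/(MR²), so v = √(2gh/(1+k)).
Thin hollow sphere: k = 2/3, giving v = √(2×10×4.94/1.667) = 7.699 m/s.
Hoop: k = 1, giving v = √(2×10×4.94/2) = 7.029 m/s.
The smaller k wins: the thin hollow sphere, at ≈ 7.70 m/s.

the thin hollow sphere, at v ≈ 7.70 m/s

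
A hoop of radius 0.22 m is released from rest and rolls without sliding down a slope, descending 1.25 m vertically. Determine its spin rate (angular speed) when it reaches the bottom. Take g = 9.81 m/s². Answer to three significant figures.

ω ≈ 15.9 rad/s

The moment of inertia is MR², giving k ≡ I/(MR²) = 1.
Rolling without slipping gives ω = v/R, so the total kinetic energy is ½Mv² + ½Iω² = ½(1+k)Mv² = Mv².
Energy conservation Mgh = ½(1+k)Mv² gives v = √(2gh/(1+k)) = √(2 × 9.81 × 1.25 / 2) = 3.502 m/s.
Then ω = v/R = 3.502 / 0.22 ≈ 15.9 rad/s.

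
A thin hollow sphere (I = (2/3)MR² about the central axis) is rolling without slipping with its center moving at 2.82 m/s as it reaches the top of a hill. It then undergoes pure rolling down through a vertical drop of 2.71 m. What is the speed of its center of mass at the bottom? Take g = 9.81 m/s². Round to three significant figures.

For this body I = (2/3)MR², i.e. k = I/(MR²) = 2/3.
The rolling condition ω = v/R makes the rotational term ½I(v/R)² = ½kMv², so KE_total = ½(1+k)Mv² = (5/6)Mv².
Energy conservation: (5/6)Mv₀² + Mgh = (5/6)Mv², so v² = v₀² + 2gh/(1+k).
v = √(2.82² + 2×9.81×2.71/1.667) = √39.85 ≈ 6.31 m/s.

v ≈ 6.31 m/s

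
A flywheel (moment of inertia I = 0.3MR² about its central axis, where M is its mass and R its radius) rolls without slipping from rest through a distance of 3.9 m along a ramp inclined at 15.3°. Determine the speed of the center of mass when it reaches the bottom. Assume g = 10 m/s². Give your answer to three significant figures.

v ≈ 3.98 m/s

Here I = 0.3MR², so the shape factor k = I/(MR²) = 0.3.
Rolling without slipping gives ω = v/R, so the total kinetic energy is ½Mv² + ½Iω² = ½(1+k)Mv² = (13/20)Mv².
The vertical drop is h = L sinθ = 3.9 × sin15.3° = 1.029 m.
Energy conservation: Mgh = (13/20)Mv², so v = √(2gh/(1+k)) = √(2 × 10 × 1.029 / 1.3) ≈ 3.98 m/s.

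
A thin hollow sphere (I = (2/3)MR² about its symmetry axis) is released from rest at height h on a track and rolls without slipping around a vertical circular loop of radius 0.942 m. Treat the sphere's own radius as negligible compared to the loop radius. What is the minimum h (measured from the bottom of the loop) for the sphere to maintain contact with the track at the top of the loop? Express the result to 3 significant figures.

h_min ≈ 2.67 m

With I = (2/3)MR², the ratio k = I/(MR²) is 2/3.
At the top, contact is just lost when gravity alone supplies the centripetal force: Mg = Mv_top²/r, i.e. v_top² = gr.
With ω = v/R, the kinetic energy at speed v is ½(1+k)Mv² = (5/6)Mv².
Energy conservation from release (height h) to the top (height 2r): Mgh = Mg(2r) + (5/6)M·gr.
Thus h_min = 2r + (1+k)r/2 = r(2 + 1.667/2) = 0.942 × 2.833 ≈ 2.67 m.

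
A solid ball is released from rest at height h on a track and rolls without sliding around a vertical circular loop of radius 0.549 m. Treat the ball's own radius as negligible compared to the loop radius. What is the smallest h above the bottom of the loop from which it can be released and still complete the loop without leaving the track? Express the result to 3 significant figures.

h_min ≈ 1.48 m

For this body I = (2/5)MR², i.e. k = I/(MR²) = 0.4.
At the top, contact is just lost when gravity alone supplies the centripetal force: Mg = Mv_top²/r, i.e. v_top² = gr.
With ω = v/R, the kinetic energy at speed v is ½(1+k)Mv² = (7/10)Mv².
Energy conservation from release (height h) to the top (height 2r): Mgh = Mg(2r) + (7/10)M·gr.
Thus h_min = 2r + (1+k)r/2 = r(2 + 1.4/2) = 0.549 × 2.7 ≈ 1.48 m.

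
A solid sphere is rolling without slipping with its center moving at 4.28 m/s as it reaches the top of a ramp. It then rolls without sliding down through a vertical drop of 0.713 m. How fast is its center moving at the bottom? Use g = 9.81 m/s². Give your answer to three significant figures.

v ≈ 5.32 m/s

For this body I = (2/5)MR², i.e. k = I/(MR²) = 0.4.
The rolling condition ω = v/R makes the rotational term ½I(v/R)² = ½kMv², so KE_total = ½(1+k)Mv² = (7/10)Mv².
Energy conservation: (7/10)Mv₀² + Mgh = (7/10)Mv², so v² = v₀² + 2gh/(1+k).
v = √(4.28² + 2×9.81×0.713/1.4) = √28.31 ≈ 5.32 m/s.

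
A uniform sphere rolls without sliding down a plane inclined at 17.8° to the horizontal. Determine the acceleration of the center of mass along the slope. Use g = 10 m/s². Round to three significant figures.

For this body I = (2/5)MR², i.e. k = I/(MR²) = 0.4.
Newton's second law down the slope: Mg sinθ − f = Ma. The torque equation fR = Iα (with α = a/R) gives f = kMa.
Eliminating f: Mg sinθ = (1+k)Ma, so a = g sinθ/(1+k) = 10 × sin17.8° / 1.4 ≈ 2.18 m/s².

a ≈ 2.18 m/s²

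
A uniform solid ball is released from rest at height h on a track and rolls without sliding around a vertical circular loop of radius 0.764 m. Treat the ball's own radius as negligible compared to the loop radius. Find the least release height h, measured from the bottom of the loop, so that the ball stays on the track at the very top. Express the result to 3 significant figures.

With I = (2/5)MR², the ratio k = I/(MR²) is 0.4.
At the top of the loop, the minimum-contact condition is Mg = Mv_top²/r, so v_top² = gr.
With ω = v/R, the kinetic energy at speed v is ½(1+k)Mv² = (7/10)Mv².
Energy conservation from release (height h) to the top (height 2r): Mgh = Mg(2r) + (7/10)M·gr.
Thus h_min = 2r + (1+k)r/2 = r(2 + 1.4/2) = 0.764 × 2.7 ≈ 2.06 m.

h_min ≈ 2.06 m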